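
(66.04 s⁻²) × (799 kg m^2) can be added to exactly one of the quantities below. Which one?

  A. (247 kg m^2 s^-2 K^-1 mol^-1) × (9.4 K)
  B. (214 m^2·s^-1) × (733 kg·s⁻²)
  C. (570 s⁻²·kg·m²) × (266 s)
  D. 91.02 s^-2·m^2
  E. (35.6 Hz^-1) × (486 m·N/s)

Reference: [s⁻²] · [kg·m²] = kg·m²·s⁻².
Each option:
  A. [kg·m²·s⁻²·K⁻¹·mol⁻¹] · [K] = kg·m²·s⁻²·mol⁻¹
  B. [m²·s⁻¹] · [kg·s⁻²] = kg·m²·s⁻³
  C. [kg·m²·s⁻²] · [s] = kg·m²·s⁻¹
  D. m²·s⁻²
  E. [s] · [kg·m²·s⁻³] = kg·m²·s⁻²  ← same
Only E. matches kg·m²·s⁻².

E.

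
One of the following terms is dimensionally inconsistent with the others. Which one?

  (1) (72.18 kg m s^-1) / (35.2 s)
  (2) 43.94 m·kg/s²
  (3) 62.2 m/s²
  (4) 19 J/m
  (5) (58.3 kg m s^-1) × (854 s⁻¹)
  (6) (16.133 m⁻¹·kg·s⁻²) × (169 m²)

In SI base units:
  (1) [kg·m·s⁻¹] / [s] = kg·m·s⁻²
  (2) kg·m·s⁻²
  (3) m·s⁻²
  (4) J·m⁻¹ = N·m·m⁻¹ = kg·m·s⁻²
  (5) [kg·m·s⁻¹] · [s⁻¹] = kg·m·s⁻²
  (6) [kg·m⁻¹·s⁻²] · [m²] = kg·m·s⁻²
All reduce to kg·m·s⁻² except (3), which is m·s⁻².

(3)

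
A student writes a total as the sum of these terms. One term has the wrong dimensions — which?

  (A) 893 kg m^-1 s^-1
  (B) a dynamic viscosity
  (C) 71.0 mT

Expand each in SI base units:
  (A) kg·m⁻¹·s⁻¹
  (B) [dynamic viscosity] = kg·m⁻¹·s⁻¹
  (C) T = Wb·m⁻² = kg·s⁻²·A⁻¹
All reduce to kg·m⁻¹·s⁻¹ except (C), which is kg·s⁻²·A⁻¹.

(C)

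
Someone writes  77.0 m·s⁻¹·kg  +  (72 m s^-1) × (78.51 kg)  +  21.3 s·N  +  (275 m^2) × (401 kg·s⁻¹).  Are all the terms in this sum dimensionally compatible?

Work out the base dimensions of each:
  77.0 m·s⁻¹·kg:  kg·m·s⁻¹
  (72 m s^-1) × (78.51 kg):  [m·s⁻¹] · [kg] = kg·m·s⁻¹
  21.3 s·N:  N·s = kg·m·s⁻²·s = kg·m·s⁻¹
  (275 m^2) × (401 kg·s⁻¹):  [m²] · [kg·s⁻¹] = kg·m²·s⁻¹
The terms do not share a single dimension (kg·m²·s⁻¹ vs kg·m·s⁻¹).

No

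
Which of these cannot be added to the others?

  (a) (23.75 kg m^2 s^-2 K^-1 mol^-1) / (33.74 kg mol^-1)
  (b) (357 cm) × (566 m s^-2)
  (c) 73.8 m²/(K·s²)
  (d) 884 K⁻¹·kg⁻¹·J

(b)

Dimensions:
  (a) [kg·m²·s⁻²·K⁻¹·mol⁻¹] / [kg·mol⁻¹] = m²·s⁻²·K⁻¹
  (b) [m] · [m·s⁻²] = m²·s⁻²
  (c) m²·s⁻²·K⁻¹
  (d) J·kg⁻¹·K⁻¹ = N·m·kg⁻¹·K⁻¹ = m²·s⁻²·K⁻¹
All reduce to m²·s⁻²·K⁻¹ except (b), which is m²·s⁻².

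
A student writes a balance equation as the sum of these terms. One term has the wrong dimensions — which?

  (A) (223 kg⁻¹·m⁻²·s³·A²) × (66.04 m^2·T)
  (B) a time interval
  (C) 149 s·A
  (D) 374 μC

(B)

In SI base units:
  (A) [kg⁻¹·m⁻²·s³·A²] · [kg·m²·s⁻²·A⁻¹] = s·A
  (B) [time interval] = s
  (C) A·s = s·A
  (D) C = s·A
All reduce to s·A except (B), which is s.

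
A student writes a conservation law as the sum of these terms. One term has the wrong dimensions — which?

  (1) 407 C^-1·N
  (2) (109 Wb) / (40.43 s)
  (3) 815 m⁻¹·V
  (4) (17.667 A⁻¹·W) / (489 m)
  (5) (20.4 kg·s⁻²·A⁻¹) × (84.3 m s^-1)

(2)

Expand each in SI base units:
  (1) N·C⁻¹ = kg·m·s⁻²·(s·A)⁻¹ = kg·m·s⁻³·A⁻¹
  (2) [kg·m²·s⁻²·A⁻¹] / [s] = kg·m²·s⁻³·A⁻¹
  (3) V·m⁻¹ = J·C⁻¹·m⁻¹ = kg·m·s⁻³·A⁻¹
  (4) [kg·m²·s⁻³·A⁻¹] / [m] = kg·m·s⁻³·A⁻¹
  (5) [kg·s⁻²·A⁻¹] · [m·s⁻¹] = kg·m·s⁻³·A⁻¹
All reduce to kg·m·s⁻³·A⁻¹ except (2), which is kg·m²·s⁻³·A⁻¹.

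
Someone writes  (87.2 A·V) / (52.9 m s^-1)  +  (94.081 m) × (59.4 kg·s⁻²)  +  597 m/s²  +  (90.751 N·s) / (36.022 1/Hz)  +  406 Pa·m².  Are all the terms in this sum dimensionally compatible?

No

Expand each in SI base units:
  (87.2 A·V) / (52.9 m s^-1):  [kg·m²·s⁻³] / [m·s⁻¹] = kg·m·s⁻²
  (94.081 m) × (59.4 kg·s⁻²):  [m] · [kg·s⁻²] = kg·m·s⁻²
  597 m/s²:  m·s⁻²
  (90.751 N·s) / (36.022 1/Hz):  [kg·m·s⁻¹] / [s] = kg·m·s⁻²
  406 Pa·m²:  Pa·m² = N·m⁻²·m² = kg·m·s⁻²
The terms do not share a single dimension (kg·m·s⁻² vs m·s⁻²).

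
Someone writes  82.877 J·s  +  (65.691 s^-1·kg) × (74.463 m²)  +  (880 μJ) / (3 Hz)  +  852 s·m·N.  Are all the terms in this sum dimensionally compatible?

In SI base units:
  82.877 J·s:  J·s = N·m·s = kg·m²·s⁻¹
  (65.691 s^-1·kg) × (74.463 m²):  [kg·s⁻¹] · [m²] = kg·m²·s⁻¹
  (880 μJ) / (3 Hz):  [kg·m²·s⁻²] / [s⁻¹] = kg·m²·s⁻¹
  852 s·m·N:  N·m·s = kg·m·s⁻²·m·s = kg·m²·s⁻¹
Every term reduces to kg·m²·s⁻¹.

Yes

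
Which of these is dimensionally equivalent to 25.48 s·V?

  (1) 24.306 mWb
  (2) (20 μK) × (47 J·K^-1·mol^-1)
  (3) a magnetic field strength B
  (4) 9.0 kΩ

(1)

Reference: V·s = J·C⁻¹·s = kg·m²·s⁻²·A⁻¹.
Each option:
  (1) Wb = V·s = kg·m²·s⁻²·A⁻¹  ← same
  (2) [K] · [kg·m²·s⁻²·K⁻¹·mol⁻¹] = kg·m²·s⁻²·mol⁻¹
  (3) [magnetic field strength B] = kg·s⁻²·A⁻¹
  (4) Ω = V·A⁻¹ = kg·m²·s⁻³·A⁻²
Only (1) matches kg·m²·s⁻²·A⁻¹.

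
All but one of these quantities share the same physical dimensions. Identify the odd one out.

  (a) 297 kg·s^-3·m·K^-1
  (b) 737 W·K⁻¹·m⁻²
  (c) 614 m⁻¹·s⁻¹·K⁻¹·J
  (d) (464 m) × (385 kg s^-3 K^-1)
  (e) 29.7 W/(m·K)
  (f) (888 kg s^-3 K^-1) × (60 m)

(b)

Dimensions:
  (a) kg·m·s⁻³·K⁻¹
  (b) W·m⁻²·K⁻¹ = J·s⁻¹·m⁻²·K⁻¹ = kg·s⁻³·K⁻¹
  (c) J·s⁻¹·m⁻¹·K⁻¹ = N·m·s⁻¹·m⁻¹·K⁻¹ = kg·m·s⁻³·K⁻¹
  (d) [m] · [kg·s⁻³·K⁻¹] = kg·m·s⁻³·K⁻¹
  (e) W·m⁻¹·K⁻¹ = J·s⁻¹·m⁻¹·K⁻¹ = kg·m·s⁻³·K⁻¹
  (f) [kg·s⁻³·K⁻¹] · [m] = kg·m·s⁻³·K⁻¹
All reduce to kg·m·s⁻³·K⁻¹ except (b), which is kg·s⁻³·K⁻¹.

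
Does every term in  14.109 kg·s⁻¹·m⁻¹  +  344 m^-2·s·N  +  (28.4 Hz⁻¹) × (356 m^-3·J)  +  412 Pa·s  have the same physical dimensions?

Yes

Dimensions:
  14.109 kg·s⁻¹·m⁻¹:  kg·m⁻¹·s⁻¹
  344 m^-2·s·N:  N·s·m⁻² = kg·m·s⁻²·s·m⁻² = kg·m⁻¹·s⁻¹
  (28.4 Hz⁻¹) × (356 m^-3·J):  [s] · [kg·m⁻¹·s⁻²] = kg·m⁻¹·s⁻¹
  412 Pa·s:  Pa·s = N·m⁻²·s = kg·m⁻¹·s⁻¹
Every term reduces to kg·m⁻¹·s⁻¹.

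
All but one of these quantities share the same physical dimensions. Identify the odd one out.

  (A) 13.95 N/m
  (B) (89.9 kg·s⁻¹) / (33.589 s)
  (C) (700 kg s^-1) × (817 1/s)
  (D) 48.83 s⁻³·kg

(D)

Dimensions:
  (A) N·m⁻¹ = kg·m·s⁻²·m⁻¹ = kg·s⁻²
  (B) [kg·s⁻¹] / [s] = kg·s⁻²
  (C) [kg·s⁻¹] · [s⁻¹] = kg·s⁻²
  (D) kg·s⁻³
All reduce to kg·s⁻² except (D), which is kg·s⁻³.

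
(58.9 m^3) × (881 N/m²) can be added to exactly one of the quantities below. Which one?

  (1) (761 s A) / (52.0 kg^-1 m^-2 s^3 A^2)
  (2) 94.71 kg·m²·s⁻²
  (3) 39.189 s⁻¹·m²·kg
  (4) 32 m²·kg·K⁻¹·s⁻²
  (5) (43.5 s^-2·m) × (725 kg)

(2)

Reference: [m³] · [kg·m⁻¹·s⁻²] = kg·m²·s⁻².
Each option:
  (1) [s·A] / [kg⁻¹·m⁻²·s³·A²] = kg·m²·s⁻²·A⁻¹
  (2) kg·m²·s⁻²  ← same
  (3) kg·m²·s⁻¹
  (4) kg·m²·s⁻²·K⁻¹
  (5) [m·s⁻²] · [kg] = kg·m·s⁻²
Only (2) matches kg·m²·s⁻².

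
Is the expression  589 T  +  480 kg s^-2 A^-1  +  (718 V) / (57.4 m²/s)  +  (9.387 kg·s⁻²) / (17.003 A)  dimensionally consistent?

Yes

Expand each in SI base units:
  589 T:  T = Wb·m⁻² = kg·s⁻²·A⁻¹
  480 kg s^-2 A^-1:  kg·s⁻²·A⁻¹
  (718 V) / (57.4 m²/s):  [kg·m²·s⁻³·A⁻¹] / [m²·s⁻¹] = kg·s⁻²·A⁻¹
  (9.387 kg·s⁻²) / (17.003 A):  [kg·s⁻²] / [A] = kg·s⁻²·A⁻¹
Every term reduces to kg·s⁻²·A⁻¹.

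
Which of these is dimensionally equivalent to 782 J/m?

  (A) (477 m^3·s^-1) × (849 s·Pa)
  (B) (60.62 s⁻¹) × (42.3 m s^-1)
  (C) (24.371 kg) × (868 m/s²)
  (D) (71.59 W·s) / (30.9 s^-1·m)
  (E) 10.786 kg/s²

Reference: J·m⁻¹ = N·m·m⁻¹ = kg·m·s⁻².
Each option:
  (A) [m³·s⁻¹] · [kg·m⁻¹·s⁻¹] = kg·m²·s⁻²
  (B) [s⁻¹] · [m·s⁻¹] = m·s⁻²
  (C) [kg] · [m·s⁻²] = kg·m·s⁻²  ← same
  (D) [kg·m²·s⁻²] / [m·s⁻¹] = kg·m·s⁻¹
  (E) kg·s⁻²
Only (C) matches kg·m·s⁻².

(C)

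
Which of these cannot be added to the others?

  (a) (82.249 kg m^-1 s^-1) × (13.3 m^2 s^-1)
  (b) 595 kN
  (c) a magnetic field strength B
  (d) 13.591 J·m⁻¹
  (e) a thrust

Work out the base dimensions of each:
  (a) [kg·m⁻¹·s⁻¹] · [m²·s⁻¹] = kg·m·s⁻²
  (b) N = kg·m·s⁻²
  (c) [magnetic field strength B] = kg·s⁻²·A⁻¹
  (d) J·m⁻¹ = N·m·m⁻¹ = kg·m·s⁻²
  (e) [thrust] = kg·m·s⁻²
All reduce to kg·m·s⁻² except (c), which is kg·s⁻²·A⁻¹.

(c)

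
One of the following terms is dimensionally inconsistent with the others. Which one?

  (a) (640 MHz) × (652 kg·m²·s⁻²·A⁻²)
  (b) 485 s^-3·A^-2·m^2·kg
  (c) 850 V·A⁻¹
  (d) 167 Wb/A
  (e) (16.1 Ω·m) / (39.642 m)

In SI base units:
  (a) [s⁻¹] · [kg·m²·s⁻²·A⁻²] = kg·m²·s⁻³·A⁻²
  (b) kg·m²·s⁻³·A⁻²
  (c) V·A⁻¹ = J·C⁻¹·A⁻¹ = kg·m²·s⁻³·A⁻²
  (d) Wb·A⁻¹ = V·s·A⁻¹ = kg·m²·s⁻²·A⁻²
  (e) [kg·m³·s⁻³·A⁻²] / [m] = kg·m²·s⁻³·A⁻²
All reduce to kg·m²·s⁻³·A⁻² except (d), which is kg·m²·s⁻²·A⁻².

(d)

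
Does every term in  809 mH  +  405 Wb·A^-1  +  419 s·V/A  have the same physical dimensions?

Expand each in SI base units:
  809 mH:  H = V·s·A⁻¹ = kg·m²·s⁻²·A⁻²
  405 Wb·A^-1:  Wb·A⁻¹ = V·s·A⁻¹ = kg·m²·s⁻²·A⁻²
  419 s·V/A:  V·s·A⁻¹ = J·C⁻¹·s·A⁻¹ = kg·m²·s⁻²·A⁻²
Every term reduces to kg·m²·s⁻²·A⁻².

Yes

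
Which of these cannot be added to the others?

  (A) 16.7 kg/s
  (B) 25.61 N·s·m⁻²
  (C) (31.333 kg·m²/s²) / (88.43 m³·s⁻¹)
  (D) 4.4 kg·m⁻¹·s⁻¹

Expand each in SI base units:
  (A) kg·s⁻¹
  (B) N·s·m⁻² = kg·m·s⁻²·s·m⁻² = kg·m⁻¹·s⁻¹
  (C) [kg·m²·s⁻²] / [m³·s⁻¹] = kg·m⁻¹·s⁻¹
  (D) kg·m⁻¹·s⁻¹
All reduce to kg·m⁻¹·s⁻¹ except (A), which is kg·s⁻¹.

(A)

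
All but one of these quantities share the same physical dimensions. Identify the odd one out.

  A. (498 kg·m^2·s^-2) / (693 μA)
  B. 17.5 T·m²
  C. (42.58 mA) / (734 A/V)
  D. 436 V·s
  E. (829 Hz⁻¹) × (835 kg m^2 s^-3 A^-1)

C.

Dimensions:
  A. [kg·m²·s⁻²] / [A] = kg·m²·s⁻²·A⁻¹
  B. T·m² = Wb·m⁻²·m² = kg·m²·s⁻²·A⁻¹
  C. [A] / [kg⁻¹·m⁻²·s³·A²] = kg·m²·s⁻³·A⁻¹
  D. V·s = J·C⁻¹·s = kg·m²·s⁻²·A⁻¹
  E. [s] · [kg·m²·s⁻³·A⁻¹] = kg·m²·s⁻²·A⁻¹
All reduce to kg·m²·s⁻²·A⁻¹ except C., which is kg·m²·s⁻³·A⁻¹.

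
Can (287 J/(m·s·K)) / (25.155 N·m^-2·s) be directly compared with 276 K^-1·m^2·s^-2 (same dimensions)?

Yes

Reduce each to base SI dimensions:
  (287 J/(m·s·K)) / (25.155 N·m^-2·s):  [kg·m·s⁻³·K⁻¹] / [kg·m⁻¹·s⁻¹] = m²·s⁻²·K⁻¹
  276 K^-1·m^2·s^-2:  m²·s⁻²·K⁻¹
Both are m²·s⁻²·K⁻¹, so they have the same dimensions and can be added.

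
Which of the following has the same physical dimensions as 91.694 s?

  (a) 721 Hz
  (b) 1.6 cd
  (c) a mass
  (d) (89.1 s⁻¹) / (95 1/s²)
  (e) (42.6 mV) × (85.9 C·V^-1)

(d)

Reference: s.
Each option:
  (a) Hz = s⁻¹
  (b) cd
  (c) [mass] = kg
  (d) [s⁻¹] / [s⁻²] = s  ← same
  (e) [kg·m²·s⁻³·A⁻¹] · [kg⁻¹·m⁻²·s⁴·A²] = s·A
Only (d) matches s.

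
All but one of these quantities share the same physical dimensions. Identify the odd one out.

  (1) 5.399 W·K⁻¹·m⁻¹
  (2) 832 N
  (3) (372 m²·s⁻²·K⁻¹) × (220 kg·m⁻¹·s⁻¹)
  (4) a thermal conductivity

Dimensions:
  (1) W·m⁻¹·K⁻¹ = J·s⁻¹·m⁻¹·K⁻¹ = kg·m·s⁻³·K⁻¹
  (2) N = kg·m·s⁻²
  (3) [m²·s⁻²·K⁻¹] · [kg·m⁻¹·s⁻¹] = kg·m·s⁻³·K⁻¹
  (4) [thermal conductivity] = kg·m·s⁻³·K⁻¹
All reduce to kg·m·s⁻³·K⁻¹ except (2), which is kg·m·s⁻².

(2)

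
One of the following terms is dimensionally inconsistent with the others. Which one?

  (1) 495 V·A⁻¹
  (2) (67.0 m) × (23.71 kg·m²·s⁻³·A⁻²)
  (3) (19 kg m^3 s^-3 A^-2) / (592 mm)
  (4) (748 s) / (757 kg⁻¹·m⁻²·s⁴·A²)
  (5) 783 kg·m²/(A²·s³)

(2)

Dimensions:
  (1) V·A⁻¹ = J·C⁻¹·A⁻¹ = kg·m²·s⁻³·A⁻²
  (2) [m] · [kg·m²·s⁻³·A⁻²] = kg·m³·s⁻³·A⁻²
  (3) [kg·m³·s⁻³·A⁻²] / [m] = kg·m²·s⁻³·A⁻²
  (4) [s] / [kg⁻¹·m⁻²·s⁴·A²] = kg·m²·s⁻³·A⁻²
  (5) kg·m²·s⁻³·A⁻²
All reduce to kg·m²·s⁻³·A⁻² except (2), which is kg·m³·s⁻³·A⁻².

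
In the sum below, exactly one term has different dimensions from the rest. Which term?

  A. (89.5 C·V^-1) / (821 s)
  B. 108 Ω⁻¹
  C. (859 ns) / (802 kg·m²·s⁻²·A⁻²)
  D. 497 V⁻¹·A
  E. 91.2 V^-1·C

E.

Expand each in SI base units:
  A. [kg⁻¹·m⁻²·s⁴·A²] / [s] = kg⁻¹·m⁻²·s³·A²
  B. Ω⁻¹ = (V·A⁻¹)⁻¹ = kg⁻¹·m⁻²·s³·A²
  C. [s] / [kg·m²·s⁻²·A⁻²] = kg⁻¹·m⁻²·s³·A²
  D. A·V⁻¹ = A·(J·C⁻¹)⁻¹ = kg⁻¹·m⁻²·s³·A²
  E. C·V⁻¹ = s·A·(J·C⁻¹)⁻¹ = kg⁻¹·m⁻²·s⁴·A²
All reduce to kg⁻¹·m⁻²·s³·A² except E., which is kg⁻¹·m⁻²·s⁴·A².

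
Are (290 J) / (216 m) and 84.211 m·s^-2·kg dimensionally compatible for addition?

In SI base units:
  (290 J) / (216 m):  [kg·m²·s⁻²] / [m] = kg·m·s⁻²
  84.211 m·s^-2·kg:  kg·m·s⁻²
Both are kg·m·s⁻², so they have the same dimensions and can be added.

Yes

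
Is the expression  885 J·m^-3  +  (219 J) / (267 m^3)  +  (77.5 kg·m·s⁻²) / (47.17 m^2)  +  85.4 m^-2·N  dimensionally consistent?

Yes

Reduce each to base SI dimensions:
  885 J·m^-3:  J·m⁻³ = N·m·m⁻³ = kg·m⁻¹·s⁻²
  (219 J) / (267 m^3):  [kg·m²·s⁻²] / [m³] = kg·m⁻¹·s⁻²
  (77.5 kg·m·s⁻²) / (47.17 m^2):  [kg·m·s⁻²] / [m²] = kg·m⁻¹·s⁻²
  85.4 m^-2·N:  N·m⁻² = kg·m·s⁻²·m⁻² = kg·m⁻¹·s⁻²
Every term reduces to kg·m⁻¹·s⁻².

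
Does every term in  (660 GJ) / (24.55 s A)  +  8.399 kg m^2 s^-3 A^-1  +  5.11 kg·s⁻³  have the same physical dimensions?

No

Dimensions:
  (660 GJ) / (24.55 s A):  [kg·m²·s⁻²] / [s·A] = kg·m²·s⁻³·A⁻¹
  8.399 kg m^2 s^-3 A^-1:  kg·m²·s⁻³·A⁻¹
  5.11 kg·s⁻³:  kg·s⁻³
The terms do not share a single dimension (kg·m²·s⁻³·A⁻¹ vs kg·s⁻³).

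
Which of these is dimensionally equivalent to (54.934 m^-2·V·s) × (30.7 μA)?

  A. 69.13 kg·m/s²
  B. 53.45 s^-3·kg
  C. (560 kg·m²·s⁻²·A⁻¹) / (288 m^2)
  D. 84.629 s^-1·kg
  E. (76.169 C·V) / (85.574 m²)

E.

Reference: [kg·s⁻²·A⁻¹] · [A] = kg·s⁻².
Each option:
  A. kg·m·s⁻²
  B. kg·s⁻³
  C. [kg·m²·s⁻²·A⁻¹] / [m²] = kg·s⁻²·A⁻¹
  D. kg·s⁻¹
  E. [kg·m²·s⁻²] / [m²] = kg·s⁻²  ← same
Only E. matches kg·s⁻².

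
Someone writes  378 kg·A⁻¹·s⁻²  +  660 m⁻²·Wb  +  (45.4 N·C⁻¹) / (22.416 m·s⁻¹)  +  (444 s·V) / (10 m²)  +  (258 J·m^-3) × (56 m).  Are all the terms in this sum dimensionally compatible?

No

Reduce each to base SI dimensions:
  378 kg·A⁻¹·s⁻²:  kg·s⁻²·A⁻¹
  660 m⁻²·Wb:  Wb·m⁻² = V·s·m⁻² = kg·s⁻²·A⁻¹
  (45.4 N·C⁻¹) / (22.416 m·s⁻¹):  [kg·m·s⁻³·A⁻¹] / [m·s⁻¹] = kg·s⁻²·A⁻¹
  (444 s·V) / (10 m²):  [kg·m²·s⁻²·A⁻¹] / [m²] = kg·s⁻²·A⁻¹
  (258 J·m^-3) × (56 m):  [kg·m⁻¹·s⁻²] · [m] = kg·s⁻²
The terms do not share a single dimension (kg·s⁻² vs kg·s⁻²·A⁻¹).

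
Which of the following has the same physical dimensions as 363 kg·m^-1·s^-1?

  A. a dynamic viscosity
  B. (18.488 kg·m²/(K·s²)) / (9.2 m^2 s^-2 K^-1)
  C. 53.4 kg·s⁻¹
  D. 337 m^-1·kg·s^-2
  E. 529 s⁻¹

Reference: kg·m⁻¹·s⁻¹.
Each option:
  A. [dynamic viscosity] = kg·m⁻¹·s⁻¹  ← same
  B. [kg·m²·s⁻²·K⁻¹] / [m²·s⁻²·K⁻¹] = kg
  C. kg·s⁻¹
  D. kg·m⁻¹·s⁻²
  E. s⁻¹
Only A. matches kg·m⁻¹·s⁻¹.

A.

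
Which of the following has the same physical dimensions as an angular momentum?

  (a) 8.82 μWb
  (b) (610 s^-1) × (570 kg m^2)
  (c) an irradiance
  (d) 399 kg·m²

(b)

Reference: [angular momentum] = kg·m²·s⁻¹.
Each option:
  (a) Wb = V·s = kg·m²·s⁻²·A⁻¹
  (b) [s⁻¹] · [kg·m²] = kg·m²·s⁻¹  ← same
  (c) [irradiance] = kg·s⁻³
  (d) kg·m²
Only (b) matches kg·m²·s⁻¹.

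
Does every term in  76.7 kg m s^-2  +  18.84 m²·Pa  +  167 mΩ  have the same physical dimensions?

No

Dimensions:
  76.7 kg m s^-2:  kg·m·s⁻²
  18.84 m²·Pa:  Pa·m² = N·m⁻²·m² = kg·m·s⁻²
  167 mΩ:  Ω = V·A⁻¹ = kg·m²·s⁻³·A⁻²
The terms do not share a single dimension (kg·m²·s⁻³·A⁻² vs kg·m·s⁻²).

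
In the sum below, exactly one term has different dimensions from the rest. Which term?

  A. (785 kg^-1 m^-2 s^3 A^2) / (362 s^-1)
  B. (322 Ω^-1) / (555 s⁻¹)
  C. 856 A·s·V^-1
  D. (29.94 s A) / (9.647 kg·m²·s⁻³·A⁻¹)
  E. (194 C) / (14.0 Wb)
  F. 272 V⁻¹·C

Work out the base dimensions of each:
  A. [kg⁻¹·m⁻²·s³·A²] / [s⁻¹] = kg⁻¹·m⁻²·s⁴·A²
  B. [kg⁻¹·m⁻²·s³·A²] / [s⁻¹] = kg⁻¹·m⁻²·s⁴·A²
  C. A·s·V⁻¹ = A·s·(J·C⁻¹)⁻¹ = kg⁻¹·m⁻²·s⁴·A²
  D. [s·A] / [kg·m²·s⁻³·A⁻¹] = kg⁻¹·m⁻²·s⁴·A²
  E. [s·A] / [kg·m²·s⁻²·A⁻¹] = kg⁻¹·m⁻²·s³·A²
  F. C·V⁻¹ = s·A·(J·C⁻¹)⁻¹ = kg⁻¹·m⁻²·s⁴·A²
All reduce to kg⁻¹·m⁻²·s⁴·A² except E., which is kg⁻¹·m⁻²·s³·A².

E.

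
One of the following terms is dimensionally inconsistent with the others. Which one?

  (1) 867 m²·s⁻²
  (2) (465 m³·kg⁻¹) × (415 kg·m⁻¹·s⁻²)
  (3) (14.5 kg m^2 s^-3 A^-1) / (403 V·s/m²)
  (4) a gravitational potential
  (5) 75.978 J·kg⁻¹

(3)

Expand each in SI base units:
  (1) m²·s⁻²
  (2) [kg⁻¹·m³] · [kg·m⁻¹·s⁻²] = m²·s⁻²
  (3) [kg·m²·s⁻³·A⁻¹] / [kg·s⁻²·A⁻¹] = m²·s⁻¹
  (4) [gravitational potential] = m²·s⁻²
  (5) J·kg⁻¹ = N·m·kg⁻¹ = m²·s⁻²
All reduce to m²·s⁻² except (3), which is m²·s⁻¹.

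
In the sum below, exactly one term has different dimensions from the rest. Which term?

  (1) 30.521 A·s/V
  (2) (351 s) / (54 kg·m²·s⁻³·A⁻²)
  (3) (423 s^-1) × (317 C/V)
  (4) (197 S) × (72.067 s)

Work out the base dimensions of each:
  (1) A·s·V⁻¹ = A·s·(J·C⁻¹)⁻¹ = kg⁻¹·m⁻²·s⁴·A²
  (2) [s] / [kg·m²·s⁻³·A⁻²] = kg⁻¹·m⁻²·s⁴·A²
  (3) [s⁻¹] · [kg⁻¹·m⁻²·s⁴·A²] = kg⁻¹·m⁻²·s³·A²
  (4) [kg⁻¹·m⁻²·s³·A²] · [s] = kg⁻¹·m⁻²·s⁴·A²
All reduce to kg⁻¹·m⁻²·s⁴·A² except (3), which is kg⁻¹·m⁻²·s³·A².

(3)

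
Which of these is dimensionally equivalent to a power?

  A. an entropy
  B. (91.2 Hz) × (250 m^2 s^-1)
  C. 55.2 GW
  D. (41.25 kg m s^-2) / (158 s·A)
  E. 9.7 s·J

C.

Reference: [power] = kg·m²·s⁻³.
Each option:
  A. [entropy] = kg·m²·s⁻²·K⁻¹
  B. [s⁻¹] · [m²·s⁻¹] = m²·s⁻²
  C. W = J·s⁻¹ = kg·m²·s⁻³  ← same
  D. [kg·m·s⁻²] / [s·A] = kg·m·s⁻³·A⁻¹
  E. J·s = N·m·s = kg·m²·s⁻¹
Only C. matches kg·m²·s⁻³.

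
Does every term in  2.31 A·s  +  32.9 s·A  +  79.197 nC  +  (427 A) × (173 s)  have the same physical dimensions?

Dimensions:
  2.31 A·s:  A·s = s·A
  32.9 s·A:  s·A
  79.197 nC:  C = s·A
  (427 A) × (173 s):  [A] · [s] = s·A
Every term reduces to s·A.

Yes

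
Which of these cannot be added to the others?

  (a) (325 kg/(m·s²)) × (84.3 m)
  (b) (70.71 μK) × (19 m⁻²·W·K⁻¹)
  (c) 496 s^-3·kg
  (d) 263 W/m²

(a)

Dimensions:
  (a) [kg·m⁻¹·s⁻²] · [m] = kg·s⁻²
  (b) [K] · [kg·s⁻³·K⁻¹] = kg·s⁻³
  (c) kg·s⁻³
  (d) W·m⁻² = J·s⁻¹·m⁻² = kg·s⁻³
All reduce to kg·s⁻³ except (a), which is kg·s⁻².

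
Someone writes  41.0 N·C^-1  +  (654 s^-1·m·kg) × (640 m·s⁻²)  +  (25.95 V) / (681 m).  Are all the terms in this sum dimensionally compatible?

In SI base units:
  41.0 N·C^-1:  N·C⁻¹ = kg·m·s⁻²·(s·A)⁻¹ = kg·m·s⁻³·A⁻¹
  (654 s^-1·m·kg) × (640 m·s⁻²):  [kg·m·s⁻¹] · [m·s⁻²] = kg·m²·s⁻³
  (25.95 V) / (681 m):  [kg·m²·s⁻³·A⁻¹] / [m] = kg·m·s⁻³·A⁻¹
The terms do not share a single dimension (kg·m²·s⁻³ vs kg·m·s⁻³·A⁻¹).

No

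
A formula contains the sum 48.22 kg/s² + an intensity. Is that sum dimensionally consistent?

No

Work out the base dimensions of each:
  48.22 kg/s²:  kg·s⁻²
  an intensity:  [intensity] = kg·s⁻³
kg·s⁻² ≠ kg·s⁻³, so they cannot be added.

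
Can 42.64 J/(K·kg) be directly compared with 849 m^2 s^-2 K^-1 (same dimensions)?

Yes

Reduce each to base SI dimensions:
  42.64 J/(K·kg):  J·kg⁻¹·K⁻¹ = N·m·kg⁻¹·K⁻¹ = m²·s⁻²·K⁻¹
  849 m^2 s^-2 K^-1:  m²·s⁻²·K⁻¹
Both are m²·s⁻²·K⁻¹, so they have the same dimensions and can be added.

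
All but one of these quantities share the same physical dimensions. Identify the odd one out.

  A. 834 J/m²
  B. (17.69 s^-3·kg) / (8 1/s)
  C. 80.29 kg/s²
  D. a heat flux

Reduce each to base SI dimensions:
  A. J·m⁻² = N·m·m⁻² = kg·s⁻²
  B. [kg·s⁻³] / [s⁻¹] = kg·s⁻²
  C. kg·s⁻²
  D. [heat flux] = kg·s⁻³
All reduce to kg·s⁻² except D., which is kg·s⁻³.

D.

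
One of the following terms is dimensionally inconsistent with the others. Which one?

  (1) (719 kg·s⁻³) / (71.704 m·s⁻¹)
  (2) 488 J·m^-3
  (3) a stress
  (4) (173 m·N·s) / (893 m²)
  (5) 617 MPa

(4)

In SI base units:
  (1) [kg·s⁻³] / [m·s⁻¹] = kg·m⁻¹·s⁻²
  (2) J·m⁻³ = N·m·m⁻³ = kg·m⁻¹·s⁻²
  (3) [stress] = kg·m⁻¹·s⁻²
  (4) [kg·m²·s⁻¹] / [m²] = kg·s⁻¹
  (5) Pa = N·m⁻² = kg·m⁻¹·s⁻²
All reduce to kg·m⁻¹·s⁻² except (4), which is kg·s⁻¹.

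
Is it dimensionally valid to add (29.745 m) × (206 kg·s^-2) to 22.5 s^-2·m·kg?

Dimensions:
  (29.745 m) × (206 kg·s^-2):  [m] · [kg·s⁻²] = kg·m·s⁻²
  22.5 s^-2·m·kg:  kg·m·s⁻²
Both are kg·m·s⁻², so they have the same dimensions and can be added.

Yes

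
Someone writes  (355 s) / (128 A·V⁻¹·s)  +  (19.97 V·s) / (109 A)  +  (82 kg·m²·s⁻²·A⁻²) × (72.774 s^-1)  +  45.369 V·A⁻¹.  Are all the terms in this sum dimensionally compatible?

Work out the base dimensions of each:
  (355 s) / (128 A·V⁻¹·s):  [s] / [kg⁻¹·m⁻²·s⁴·A²] = kg·m²·s⁻³·A⁻²
  (19.97 V·s) / (109 A):  [kg·m²·s⁻²·A⁻¹] / [A] = kg·m²·s⁻²·A⁻²
  (82 kg·m²·s⁻²·A⁻²) × (72.774 s^-1):  [kg·m²·s⁻²·A⁻²] · [s⁻¹] = kg·m²·s⁻³·A⁻²
  45.369 V·A⁻¹:  V·A⁻¹ = J·C⁻¹·A⁻¹ = kg·m²·s⁻³·A⁻²
The terms do not share a single dimension (kg·m²·s⁻²·A⁻² vs kg·m²·s⁻³·A⁻²).

No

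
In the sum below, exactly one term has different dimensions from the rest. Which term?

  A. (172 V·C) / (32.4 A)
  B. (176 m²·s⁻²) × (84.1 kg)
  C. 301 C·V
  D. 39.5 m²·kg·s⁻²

Reduce each to base SI dimensions:
  A. [kg·m²·s⁻²] / [A] = kg·m²·s⁻²·A⁻¹
  B. [m²·s⁻²] · [kg] = kg·m²·s⁻²
  C. C·V = s·A·J·C⁻¹ = kg·m²·s⁻²
  D. kg·m²·s⁻²
All reduce to kg·m²·s⁻² except A., which is kg·m²·s⁻²·A⁻¹.

A.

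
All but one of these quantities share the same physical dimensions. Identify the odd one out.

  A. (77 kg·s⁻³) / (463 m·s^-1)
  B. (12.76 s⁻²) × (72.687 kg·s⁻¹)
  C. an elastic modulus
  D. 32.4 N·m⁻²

In SI base units:
  A. [kg·s⁻³] / [m·s⁻¹] = kg·m⁻¹·s⁻²
  B. [s⁻²] · [kg·s⁻¹] = kg·s⁻³
  C. [elastic modulus] = kg·m⁻¹·s⁻²
  D. N·m⁻² = kg·m·s⁻²·m⁻² = kg·m⁻¹·s⁻²
All reduce to kg·m⁻¹·s⁻² except B., which is kg·s⁻³.

B.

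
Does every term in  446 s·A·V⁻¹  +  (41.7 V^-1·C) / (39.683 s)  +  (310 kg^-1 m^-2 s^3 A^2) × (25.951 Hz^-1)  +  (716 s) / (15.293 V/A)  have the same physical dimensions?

In SI base units:
  446 s·A·V⁻¹:  A·s·V⁻¹ = A·s·(J·C⁻¹)⁻¹ = kg⁻¹·m⁻²·s⁴·A²
  (41.7 V^-1·C) / (39.683 s):  [kg⁻¹·m⁻²·s⁴·A²] / [s] = kg⁻¹·m⁻²·s³·A²
  (310 kg^-1 m^-2 s^3 A^2) × (25.951 Hz^-1):  [kg⁻¹·m⁻²·s³·A²] · [s] = kg⁻¹·m⁻²·s⁴·A²
  (716 s) / (15.293 V/A):  [s] / [kg·m²·s⁻³·A⁻²] = kg⁻¹·m⁻²·s⁴·A²
The terms do not share a single dimension (kg⁻¹·m⁻²·s³·A² vs kg⁻¹·m⁻²·s⁴·A²).

No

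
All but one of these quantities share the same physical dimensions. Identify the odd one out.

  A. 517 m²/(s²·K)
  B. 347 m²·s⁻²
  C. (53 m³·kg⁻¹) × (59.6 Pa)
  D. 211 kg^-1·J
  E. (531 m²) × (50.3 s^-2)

Reduce each to base SI dimensions:
  A. m²·s⁻²·K⁻¹
  B. m²·s⁻²
  C. [kg⁻¹·m³] · [kg·m⁻¹·s⁻²] = m²·s⁻²
  D. J·kg⁻¹ = N·m·kg⁻¹ = m²·s⁻²
  E. [m²] · [s⁻²] = m²·s⁻²
All reduce to m²·s⁻² except A., which is m²·s⁻²·K⁻¹.

A.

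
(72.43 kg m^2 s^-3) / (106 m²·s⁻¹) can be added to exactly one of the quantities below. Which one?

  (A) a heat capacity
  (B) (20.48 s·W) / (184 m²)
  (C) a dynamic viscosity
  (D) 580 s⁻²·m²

(B)

Reference: [kg·m²·s⁻³] / [m²·s⁻¹] = kg·s⁻².
Each option:
  (A) [heat capacity] = kg·m²·s⁻²·K⁻¹
  (B) [kg·m²·s⁻²] / [m²] = kg·s⁻²  ← same
  (C) [dynamic viscosity] = kg·m⁻¹·s⁻¹
  (D) m²·s⁻²
Only (B) matches kg·s⁻².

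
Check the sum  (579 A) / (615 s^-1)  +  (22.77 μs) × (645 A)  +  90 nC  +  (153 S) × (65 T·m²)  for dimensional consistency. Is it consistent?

Expand each in SI base units:
  (579 A) / (615 s^-1):  [A] / [s⁻¹] = s·A
  (22.77 μs) × (645 A):  [s] · [A] = s·A
  90 nC:  C = s·A
  (153 S) × (65 T·m²):  [kg⁻¹·m⁻²·s³·A²] · [kg·m²·s⁻²·A⁻¹] = s·A
Every term reduces to s·A.

Yes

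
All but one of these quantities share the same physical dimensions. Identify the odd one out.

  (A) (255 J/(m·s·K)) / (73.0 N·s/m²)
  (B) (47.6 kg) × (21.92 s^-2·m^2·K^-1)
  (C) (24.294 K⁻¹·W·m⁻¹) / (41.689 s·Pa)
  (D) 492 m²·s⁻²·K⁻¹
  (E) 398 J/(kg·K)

(B)

Dimensions:
  (A) [kg·m·s⁻³·K⁻¹] / [kg·m⁻¹·s⁻¹] = m²·s⁻²·K⁻¹
  (B) [kg] · [m²·s⁻²·K⁻¹] = kg·m²·s⁻²·K⁻¹
  (C) [kg·m·s⁻³·K⁻¹] / [kg·m⁻¹·s⁻¹] = m²·s⁻²·K⁻¹
  (D) m²·s⁻²·K⁻¹
  (E) J·kg⁻¹·K⁻¹ = N·m·kg⁻¹·K⁻¹ = m²·s⁻²·K⁻¹
All reduce to m²·s⁻²·K⁻¹ except (B), which is kg·m²·s⁻²·K⁻¹.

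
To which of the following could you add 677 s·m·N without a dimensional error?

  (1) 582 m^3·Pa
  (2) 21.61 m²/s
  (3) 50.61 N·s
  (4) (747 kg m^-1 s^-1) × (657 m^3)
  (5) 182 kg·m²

(4)

Reference: N·m·s = kg·m·s⁻²·m·s = kg·m²·s⁻¹.
Each option:
  (1) Pa·m³ = N·m⁻²·m³ = kg·m²·s⁻²
  (2) m²·s⁻¹
  (3) N·s = kg·m·s⁻²·s = kg·m·s⁻¹
  (4) [kg·m⁻¹·s⁻¹] · [m³] = kg·m²·s⁻¹  ← same
  (5) kg·m²
Only (4) matches kg·m²·s⁻¹.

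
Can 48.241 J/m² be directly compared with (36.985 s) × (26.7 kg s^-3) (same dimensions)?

Yes

Expand each in SI base units:
  48.241 J/m²:  J·m⁻² = N·m·m⁻² = kg·s⁻²
  (36.985 s) × (26.7 kg s^-3):  [s] · [kg·s⁻³] = kg·s⁻²
Both are kg·s⁻², so they have the same dimensions and can be added.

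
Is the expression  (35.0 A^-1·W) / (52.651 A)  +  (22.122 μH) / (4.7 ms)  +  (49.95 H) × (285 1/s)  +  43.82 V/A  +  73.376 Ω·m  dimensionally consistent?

Dimensions:
  (35.0 A^-1·W) / (52.651 A):  [kg·m²·s⁻³·A⁻¹] / [A] = kg·m²·s⁻³·A⁻²
  (22.122 μH) / (4.7 ms):  [kg·m²·s⁻²·A⁻²] / [s] = kg·m²·s⁻³·A⁻²
  (49.95 H) × (285 1/s):  [kg·m²·s⁻²·A⁻²] · [s⁻¹] = kg·m²·s⁻³·A⁻²
  43.82 V/A:  V·A⁻¹ = J·C⁻¹·A⁻¹ = kg·m²·s⁻³·A⁻²
  73.376 Ω·m:  Ω·m = V·A⁻¹·m = kg·m³·s⁻³·A⁻²
The terms do not share a single dimension (kg·m²·s⁻³·A⁻² vs kg·m³·s⁻³·A⁻²).

No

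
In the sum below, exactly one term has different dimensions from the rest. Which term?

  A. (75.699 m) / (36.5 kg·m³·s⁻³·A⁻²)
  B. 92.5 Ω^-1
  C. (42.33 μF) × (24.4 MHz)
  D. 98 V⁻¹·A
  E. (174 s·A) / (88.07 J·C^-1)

Expand each in SI base units:
  A. [m] / [kg·m³·s⁻³·A⁻²] = kg⁻¹·m⁻²·s³·A²
  B. Ω⁻¹ = (V·A⁻¹)⁻¹ = kg⁻¹·m⁻²·s³·A²
  C. [kg⁻¹·m⁻²·s⁴·A²] · [s⁻¹] = kg⁻¹·m⁻²·s³·A²
  D. A·V⁻¹ = A·(J·C⁻¹)⁻¹ = kg⁻¹·m⁻²·s³·A²
  E. [s·A] / [kg·m²·s⁻³·A⁻¹] = kg⁻¹·m⁻²·s⁴·A²
All reduce to kg⁻¹·m⁻²·s³·A² except E., which is kg⁻¹·m⁻²·s⁴·A².

E.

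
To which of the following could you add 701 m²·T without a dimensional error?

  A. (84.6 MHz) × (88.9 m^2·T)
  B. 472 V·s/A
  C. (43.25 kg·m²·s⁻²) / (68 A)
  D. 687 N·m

Reference: T·m² = Wb·m⁻²·m² = kg·m²·s⁻²·A⁻¹.
Each option:
  A. [s⁻¹] · [kg·m²·s⁻²·A⁻¹] = kg·m²·s⁻³·A⁻¹
  B. V·s·A⁻¹ = J·C⁻¹·s·A⁻¹ = kg·m²·s⁻²·A⁻²
  C. [kg·m²·s⁻²] / [A] = kg·m²·s⁻²·A⁻¹  ← same
  D. N·m = kg·m·s⁻²·m = kg·m²·s⁻²
Only C. matches kg·m²·s⁻²·A⁻¹.

C.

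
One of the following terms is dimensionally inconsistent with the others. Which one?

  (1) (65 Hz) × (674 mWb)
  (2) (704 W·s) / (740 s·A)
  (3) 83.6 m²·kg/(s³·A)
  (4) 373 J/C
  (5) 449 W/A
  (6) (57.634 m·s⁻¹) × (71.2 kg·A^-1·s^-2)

Expand each in SI base units:
  (1) [s⁻¹] · [kg·m²·s⁻²·A⁻¹] = kg·m²·s⁻³·A⁻¹
  (2) [kg·m²·s⁻²] / [s·A] = kg·m²·s⁻³·A⁻¹
  (3) kg·m²·s⁻³·A⁻¹
  (4) J·C⁻¹ = N·m·(s·A)⁻¹ = kg·m²·s⁻³·A⁻¹
  (5) W·A⁻¹ = J·s⁻¹·A⁻¹ = kg·m²·s⁻³·A⁻¹
  (6) [m·s⁻¹] · [kg·s⁻²·A⁻¹] = kg·m·s⁻³·A⁻¹
All reduce to kg·m²·s⁻³·A⁻¹ except (6), which is kg·m·s⁻³·A⁻¹.

(6)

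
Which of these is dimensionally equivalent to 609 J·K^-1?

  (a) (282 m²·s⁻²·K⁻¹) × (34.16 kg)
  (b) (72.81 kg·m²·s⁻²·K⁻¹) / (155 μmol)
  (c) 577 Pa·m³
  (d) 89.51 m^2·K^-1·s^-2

Reference: J·K⁻¹ = N·m·K⁻¹ = kg·m²·s⁻²·K⁻¹.
Each option:
  (a) [m²·s⁻²·K⁻¹] · [kg] = kg·m²·s⁻²·K⁻¹  ← same
  (b) [kg·m²·s⁻²·K⁻¹] / [mol] = kg·m²·s⁻²·K⁻¹·mol⁻¹
  (c) Pa·m³ = N·m⁻²·m³ = kg·m²·s⁻²
  (d) m²·s⁻²·K⁻¹
Only (a) matches kg·m²·s⁻²·K⁻¹.

(a)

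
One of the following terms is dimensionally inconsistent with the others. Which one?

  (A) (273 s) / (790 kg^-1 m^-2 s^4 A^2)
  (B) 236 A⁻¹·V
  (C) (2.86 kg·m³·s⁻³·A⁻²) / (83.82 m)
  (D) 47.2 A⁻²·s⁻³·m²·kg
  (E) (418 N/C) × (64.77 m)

Reduce each to base SI dimensions:
  (A) [s] / [kg⁻¹·m⁻²·s⁴·A²] = kg·m²·s⁻³·A⁻²
  (B) V·A⁻¹ = J·C⁻¹·A⁻¹ = kg·m²·s⁻³·A⁻²
  (C) [kg·m³·s⁻³·A⁻²] / [m] = kg·m²·s⁻³·A⁻²
  (D) kg·m²·s⁻³·A⁻²
  (E) [kg·m·s⁻³·A⁻¹] · [m] = kg·m²·s⁻³·A⁻¹
All reduce to kg·m²·s⁻³·A⁻² except (E), which is kg·m²·s⁻³·A⁻¹.

(E)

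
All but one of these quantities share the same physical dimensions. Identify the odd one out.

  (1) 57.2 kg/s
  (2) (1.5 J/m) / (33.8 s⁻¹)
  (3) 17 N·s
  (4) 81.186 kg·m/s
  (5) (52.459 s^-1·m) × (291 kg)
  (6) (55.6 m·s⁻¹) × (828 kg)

Expand each in SI base units:
  (1) kg·s⁻¹
  (2) [kg·m·s⁻²] / [s⁻¹] = kg·m·s⁻¹
  (3) N·s = kg·m·s⁻²·s = kg·m·s⁻¹
  (4) kg·m·s⁻¹
  (5) [m·s⁻¹] · [kg] = kg·m·s⁻¹
  (6) [m·s⁻¹] · [kg] = kg·m·s⁻¹
All reduce to kg·m·s⁻¹ except (1), which is kg·s⁻¹.

(1)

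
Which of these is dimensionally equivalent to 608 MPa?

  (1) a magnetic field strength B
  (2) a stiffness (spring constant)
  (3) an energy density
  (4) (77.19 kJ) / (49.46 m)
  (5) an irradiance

Reference: Pa = N·m⁻² = kg·m⁻¹·s⁻².
Each option:
  (1) [magnetic field strength B] = kg·s⁻²·A⁻¹
  (2) [stiffness (spring constant)] = kg·s⁻²
  (3) [energy density] = kg·m⁻¹·s⁻²  ← same
  (4) [kg·m²·s⁻²] / [m] = kg·m·s⁻²
  (5) [irradiance] = kg·s⁻³
Only (3) matches kg·m⁻¹·s⁻².

(3)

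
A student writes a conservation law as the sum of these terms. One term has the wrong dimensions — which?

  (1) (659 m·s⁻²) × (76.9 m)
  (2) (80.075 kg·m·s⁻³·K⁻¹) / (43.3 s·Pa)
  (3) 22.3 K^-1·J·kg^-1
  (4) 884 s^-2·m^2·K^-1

Work out the base dimensions of each:
  (1) [m·s⁻²] · [m] = m²·s⁻²
  (2) [kg·m·s⁻³·K⁻¹] / [kg·m⁻¹·s⁻¹] = m²·s⁻²·K⁻¹
  (3) J·kg⁻¹·K⁻¹ = N·m·kg⁻¹·K⁻¹ = m²·s⁻²·K⁻¹
  (4) m²·s⁻²·K⁻¹
All reduce to m²·s⁻²·K⁻¹ except (1), which is m²·s⁻².

(1)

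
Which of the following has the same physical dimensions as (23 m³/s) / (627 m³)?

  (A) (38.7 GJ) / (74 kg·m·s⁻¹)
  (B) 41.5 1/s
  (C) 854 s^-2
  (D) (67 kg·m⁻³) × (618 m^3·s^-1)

(B)

Reference: [m³·s⁻¹] / [m³] = s⁻¹.
Each option:
  (A) [kg·m²·s⁻²] / [kg·m·s⁻¹] = m·s⁻¹
  (B) s⁻¹  ← same
  (C) s⁻²
  (D) [kg·m⁻³] · [m³·s⁻¹] = kg·s⁻¹
Only (B) matches s⁻¹.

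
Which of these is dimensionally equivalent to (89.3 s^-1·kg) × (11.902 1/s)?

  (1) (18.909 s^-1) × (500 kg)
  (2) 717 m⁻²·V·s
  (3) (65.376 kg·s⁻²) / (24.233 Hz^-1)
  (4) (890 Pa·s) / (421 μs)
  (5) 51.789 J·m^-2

(5)

Reference: [kg·s⁻¹] · [s⁻¹] = kg·s⁻².
Each option:
  (1) [s⁻¹] · [kg] = kg·s⁻¹
  (2) V·s·m⁻² = J·C⁻¹·s·m⁻² = kg·s⁻²·A⁻¹
  (3) [kg·s⁻²] / [s] = kg·s⁻³
  (4) [kg·m⁻¹·s⁻¹] / [s] = kg·m⁻¹·s⁻²
  (5) J·m⁻² = N·m·m⁻² = kg·s⁻²  ← same
Only (5) matches kg·s⁻².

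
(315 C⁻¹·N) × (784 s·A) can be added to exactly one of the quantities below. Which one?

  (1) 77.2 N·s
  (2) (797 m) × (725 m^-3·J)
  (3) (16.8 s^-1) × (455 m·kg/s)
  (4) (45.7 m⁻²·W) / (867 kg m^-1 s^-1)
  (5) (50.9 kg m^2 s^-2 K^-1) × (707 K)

(3)

Reference: [kg·m·s⁻³·A⁻¹] · [s·A] = kg·m·s⁻².
Each option:
  (1) N·s = kg·m·s⁻²·s = kg·m·s⁻¹
  (2) [m] · [kg·m⁻¹·s⁻²] = kg·s⁻²
  (3) [s⁻¹] · [kg·m·s⁻¹] = kg·m·s⁻²  ← same
  (4) [kg·s⁻³] / [kg·m⁻¹·s⁻¹] = m·s⁻²
  (5) [kg·m²·s⁻²·K⁻¹] · [K] = kg·m²·s⁻²
Only (3) matches kg·m·s⁻².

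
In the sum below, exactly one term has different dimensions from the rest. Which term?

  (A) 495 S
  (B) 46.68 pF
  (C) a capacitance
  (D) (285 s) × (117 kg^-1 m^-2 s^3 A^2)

In SI base units:
  (A) S = Ω⁻¹ = kg⁻¹·m⁻²·s³·A²
  (B) F = C·V⁻¹ = kg⁻¹·m⁻²·s⁴·A²
  (C) [capacitance] = kg⁻¹·m⁻²·s⁴·A²
  (D) [s] · [kg⁻¹·m⁻²·s³·A²] = kg⁻¹·m⁻²·s⁴·A²
All reduce to kg⁻¹·m⁻²·s⁴·A² except (A), which is kg⁻¹·m⁻²·s³·A².

(A)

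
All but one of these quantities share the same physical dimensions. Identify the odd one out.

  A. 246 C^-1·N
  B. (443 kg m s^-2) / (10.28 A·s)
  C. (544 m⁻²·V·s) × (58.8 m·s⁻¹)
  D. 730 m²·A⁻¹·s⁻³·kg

In SI base units:
  A. N·C⁻¹ = kg·m·s⁻²·(s·A)⁻¹ = kg·m·s⁻³·A⁻¹
  B. [kg·m·s⁻²] / [s·A] = kg·m·s⁻³·A⁻¹
  C. [kg·s⁻²·A⁻¹] · [m·s⁻¹] = kg·m·s⁻³·A⁻¹
  D. kg·m²·s⁻³·A⁻¹
All reduce to kg·m·s⁻³·A⁻¹ except D., which is kg·m²·s⁻³·A⁻¹.

D.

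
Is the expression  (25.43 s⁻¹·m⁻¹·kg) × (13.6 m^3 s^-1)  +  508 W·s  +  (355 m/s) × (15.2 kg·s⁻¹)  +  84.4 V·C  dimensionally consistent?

No

Reduce each to base SI dimensions:
  (25.43 s⁻¹·m⁻¹·kg) × (13.6 m^3 s^-1):  [kg·m⁻¹·s⁻¹] · [m³·s⁻¹] = kg·m²·s⁻²
  508 W·s:  W·s = J·s⁻¹·s = kg·m²·s⁻²
  (355 m/s) × (15.2 kg·s⁻¹):  [m·s⁻¹] · [kg·s⁻¹] = kg·m·s⁻²
  84.4 V·C:  C·V = s·A·J·C⁻¹ = kg·m²·s⁻²
The terms do not share a single dimension (kg·m²·s⁻² vs kg·m·s⁻²).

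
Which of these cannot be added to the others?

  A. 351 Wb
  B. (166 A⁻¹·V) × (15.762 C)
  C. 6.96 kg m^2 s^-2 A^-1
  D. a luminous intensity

In SI base units:
  A. Wb = V·s = kg·m²·s⁻²·A⁻¹
  B. [kg·m²·s⁻³·A⁻²] · [s·A] = kg·m²·s⁻²·A⁻¹
  C. kg·m²·s⁻²·A⁻¹
  D. [luminous intensity] = cd
All reduce to kg·m²·s⁻²·A⁻¹ except D., which is cd.

D.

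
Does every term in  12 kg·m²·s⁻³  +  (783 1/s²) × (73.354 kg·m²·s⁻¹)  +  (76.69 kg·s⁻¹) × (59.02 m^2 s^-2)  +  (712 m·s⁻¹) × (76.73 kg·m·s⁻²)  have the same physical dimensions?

Work out the base dimensions of each:
  12 kg·m²·s⁻³:  kg·m²·s⁻³
  (783 1/s²) × (73.354 kg·m²·s⁻¹):  [s⁻²] · [kg·m²·s⁻¹] = kg·m²·s⁻³
  (76.69 kg·s⁻¹) × (59.02 m^2 s^-2):  [kg·s⁻¹] · [m²·s⁻²] = kg·m²·s⁻³
  (712 m·s⁻¹) × (76.73 kg·m·s⁻²):  [m·s⁻¹] · [kg·m·s⁻²] = kg·m²·s⁻³
Every term reduces to kg·m²·s⁻³.

Yes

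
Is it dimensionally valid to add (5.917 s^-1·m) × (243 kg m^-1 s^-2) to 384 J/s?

In SI base units:
  (5.917 s^-1·m) × (243 kg m^-1 s^-2):  [m·s⁻¹] · [kg·m⁻¹·s⁻²] = kg·s⁻³
  384 J/s:  J·s⁻¹ = N·m·s⁻¹ = kg·m²·s⁻³
kg·s⁻³ ≠ kg·m²·s⁻³, so they cannot be added.

No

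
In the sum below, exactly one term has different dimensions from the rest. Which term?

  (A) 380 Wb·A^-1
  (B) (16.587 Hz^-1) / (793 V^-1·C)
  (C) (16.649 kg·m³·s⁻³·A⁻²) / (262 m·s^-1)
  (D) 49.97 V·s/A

(B)

Reduce each to base SI dimensions:
  (A) Wb·A⁻¹ = V·s·A⁻¹ = kg·m²·s⁻²·A⁻²
  (B) [s] / [kg⁻¹·m⁻²·s⁴·A²] = kg·m²·s⁻³·A⁻²
  (C) [kg·m³·s⁻³·A⁻²] / [m·s⁻¹] = kg·m²·s⁻²·A⁻²
  (D) V·s·A⁻¹ = J·C⁻¹·s·A⁻¹ = kg·m²·s⁻²·A⁻²
All reduce to kg·m²·s⁻²·A⁻² except (B), which is kg·m²·s⁻³·A⁻².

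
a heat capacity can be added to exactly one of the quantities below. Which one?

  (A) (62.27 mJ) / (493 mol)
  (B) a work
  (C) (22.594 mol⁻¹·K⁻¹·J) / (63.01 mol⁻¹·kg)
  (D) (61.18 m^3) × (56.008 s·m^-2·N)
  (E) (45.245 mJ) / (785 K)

Reference: [heat capacity] = kg·m²·s⁻²·K⁻¹.
Each option:
  (A) [kg·m²·s⁻²] / [mol] = kg·m²·s⁻²·mol⁻¹
  (B) [work] = kg·m²·s⁻²
  (C) [kg·m²·s⁻²·K⁻¹·mol⁻¹] / [kg·mol⁻¹] = m²·s⁻²·K⁻¹
  (D) [m³] · [kg·m⁻¹·s⁻¹] = kg·m²·s⁻¹
  (E) [kg·m²·s⁻²] / [K] = kg·m²·s⁻²·K⁻¹  ← same
Only (E) matches kg·m²·s⁻²·K⁻¹.

(E)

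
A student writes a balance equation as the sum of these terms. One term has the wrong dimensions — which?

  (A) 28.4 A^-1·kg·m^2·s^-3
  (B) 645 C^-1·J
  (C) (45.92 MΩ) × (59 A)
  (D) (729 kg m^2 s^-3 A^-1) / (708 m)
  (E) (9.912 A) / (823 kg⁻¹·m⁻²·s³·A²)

Work out the base dimensions of each:
  (A) kg·m²·s⁻³·A⁻¹
  (B) J·C⁻¹ = N·m·(s·A)⁻¹ = kg·m²·s⁻³·A⁻¹
  (C) [kg·m²·s⁻³·A⁻²] · [A] = kg·m²·s⁻³·A⁻¹
  (D) [kg·m²·s⁻³·A⁻¹] / [m] = kg·m·s⁻³·A⁻¹
  (E) [A] / [kg⁻¹·m⁻²·s³·A²] = kg·m²·s⁻³·A⁻¹
All reduce to kg·m²·s⁻³·A⁻¹ except (D), which is kg·m·s⁻³·A⁻¹.

(D)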